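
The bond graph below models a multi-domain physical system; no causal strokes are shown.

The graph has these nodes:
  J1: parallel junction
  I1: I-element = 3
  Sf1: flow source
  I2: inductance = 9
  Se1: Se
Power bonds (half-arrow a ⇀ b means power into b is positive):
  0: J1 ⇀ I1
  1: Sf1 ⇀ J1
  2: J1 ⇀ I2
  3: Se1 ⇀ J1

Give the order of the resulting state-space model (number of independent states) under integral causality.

2  (I1, I2 all integral)

bond 1 |Sf1  (Sf1: flow source, stroke at near end)
bond 3 |J1  (Se1 fixes effort; stroke away)
bond 0 |I1  (common-e at J1 fixed by 3)
bond 2 |I2  (common-e at J1 fixed by 3)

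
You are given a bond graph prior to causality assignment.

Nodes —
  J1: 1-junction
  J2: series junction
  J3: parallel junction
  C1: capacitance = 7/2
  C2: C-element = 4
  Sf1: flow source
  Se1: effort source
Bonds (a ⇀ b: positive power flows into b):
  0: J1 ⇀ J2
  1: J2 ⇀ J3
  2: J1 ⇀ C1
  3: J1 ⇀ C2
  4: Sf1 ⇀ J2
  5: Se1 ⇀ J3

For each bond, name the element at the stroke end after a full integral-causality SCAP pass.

b4 →Sf1  (Sf1: flow source, stroke at near end)
b5 →J3  (source Se1 imposes e)
b0 →J2  (common-f at J2 fixed by 4)
b1 →J2  (common-f at J2 fixed by 4)
b2 →J1  (1-jn J1 has f-setter on 0)
b3 →J1  (J1: bond 0 brought flow, rest push out)

bond 0 stroke at J2
bond 1 stroke at J2
bond 2 stroke at J1
bond 3 stroke at J1
bond 4 stroke at Sf1
bond 5 stroke at J3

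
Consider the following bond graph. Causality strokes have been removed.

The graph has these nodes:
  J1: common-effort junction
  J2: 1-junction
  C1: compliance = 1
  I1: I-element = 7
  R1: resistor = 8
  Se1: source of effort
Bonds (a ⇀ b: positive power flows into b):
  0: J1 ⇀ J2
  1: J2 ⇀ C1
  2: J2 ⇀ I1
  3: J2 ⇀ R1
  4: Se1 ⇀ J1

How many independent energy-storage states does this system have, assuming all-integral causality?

2  (C1, I1 all integral)

bond 4 →J1  (Se1: effort source, stroke at far end)
bond 0 →J2  (J1 effort already set via bond 4)
bond 1 →J2  (C1: C, integral causality)
bond 2 →I1  (prefer integral on I1)
bond 3 →J2  (common-f at J2 fixed by 2)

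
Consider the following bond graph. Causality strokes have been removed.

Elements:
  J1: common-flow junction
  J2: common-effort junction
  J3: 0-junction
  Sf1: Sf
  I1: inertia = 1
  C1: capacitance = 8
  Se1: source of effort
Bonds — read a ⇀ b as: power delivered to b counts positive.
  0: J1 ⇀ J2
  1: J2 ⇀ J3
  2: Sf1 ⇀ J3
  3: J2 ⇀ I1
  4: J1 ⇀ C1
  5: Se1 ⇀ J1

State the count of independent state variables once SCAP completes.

2  (C1, I1 all integral)

b2 |Sf1  (Sf1: flow source, stroke at near end)
b5 |J1  (Se1: effort source, stroke at far end)
b1 |J3  (J3 needs exactly one e-in)
b3 |I1  (I1 outputs flow p/I1)
b0 |J2  (J2: last free bond brings effort in)
b4 |J1  (J1: bond 0 brought flow, rest push out)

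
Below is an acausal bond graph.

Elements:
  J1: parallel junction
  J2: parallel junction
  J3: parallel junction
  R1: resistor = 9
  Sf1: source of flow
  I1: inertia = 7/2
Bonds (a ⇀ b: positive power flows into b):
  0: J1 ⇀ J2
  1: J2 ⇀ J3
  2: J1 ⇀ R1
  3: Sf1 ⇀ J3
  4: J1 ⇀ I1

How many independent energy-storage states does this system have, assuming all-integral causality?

b3 →Sf1  (Sf1 (Sf) sets flow on bond)
b1 →J3  (closing 0-jn rule on J3)
b0 →J2  (closing 0-jn rule on J2)
b4 →I1  (prefer integral on I1)
b2 →J1  (J1: last free bond brings effort in)

1  (I1 all integral)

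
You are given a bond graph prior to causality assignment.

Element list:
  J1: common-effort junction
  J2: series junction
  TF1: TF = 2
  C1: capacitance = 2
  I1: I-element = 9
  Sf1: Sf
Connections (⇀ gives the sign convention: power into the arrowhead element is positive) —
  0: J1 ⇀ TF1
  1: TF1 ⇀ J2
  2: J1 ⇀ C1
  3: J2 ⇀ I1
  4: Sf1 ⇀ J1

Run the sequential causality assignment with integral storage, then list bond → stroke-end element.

β0 stroke→TF1
β1 stroke→J2
β2 stroke→J1
β3 stroke→I1
β4 stroke→Sf1

b4 stroke at Sf1  (Sf1 (Sf) sets flow on bond)
b2 stroke at J1  (C1 outputs effort q/C1)
b0 stroke at TF1  (J1: bond 2 brought effort, rest push out)
b1 stroke at J2  (TF TF1: opposite of bond 0)
b3 stroke at I1  (J2: last free bond brings flow in)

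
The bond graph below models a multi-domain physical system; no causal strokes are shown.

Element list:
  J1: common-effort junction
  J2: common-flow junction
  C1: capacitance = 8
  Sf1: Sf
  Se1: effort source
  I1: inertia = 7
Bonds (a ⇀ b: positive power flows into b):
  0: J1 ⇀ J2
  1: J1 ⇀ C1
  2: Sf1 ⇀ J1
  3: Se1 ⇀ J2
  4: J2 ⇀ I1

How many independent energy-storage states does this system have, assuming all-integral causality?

β2 →Sf1  (Sf1: flow source, stroke at near end)
β3 →J2  (Se1 (Se) sets effort on bond)
β1 →J1  (prefer integral on C1)
β0 →J2  (0-jn J1 has e-setter on 1)
β4 →I1  (only one flow-in slot at J2)

2  (C1, I1 all integral)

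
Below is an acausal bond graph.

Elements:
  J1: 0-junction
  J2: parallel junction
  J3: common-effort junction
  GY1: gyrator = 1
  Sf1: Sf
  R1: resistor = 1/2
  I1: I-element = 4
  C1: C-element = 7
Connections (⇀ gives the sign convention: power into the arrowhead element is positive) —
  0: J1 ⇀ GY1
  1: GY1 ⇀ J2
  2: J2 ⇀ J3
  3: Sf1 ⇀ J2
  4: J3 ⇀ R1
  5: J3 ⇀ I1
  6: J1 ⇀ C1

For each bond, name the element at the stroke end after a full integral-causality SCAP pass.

bond 3 stroke at Sf1  (Sf1 fixes flow; stroke at Sf1)
bond 5 stroke at I1  (I1: I, integral causality)
bond 6 stroke at J1  (C1 integral (e out))
bond 0 stroke at GY1  (0-jn J1 has e-setter on 6)
bond 1 stroke at GY1  (through GY1, causality inverts; strokes same side of GY1)
bond 2 stroke at J2  (J2 needs exactly one e-in)
bond 4 stroke at J3  (closing 0-jn rule on J3)

bond 0 →GY1
bond 1 →GY1
bond 2 →J2
bond 3 →Sf1
bond 4 →J3
bond 5 →I1
bond 6 →J1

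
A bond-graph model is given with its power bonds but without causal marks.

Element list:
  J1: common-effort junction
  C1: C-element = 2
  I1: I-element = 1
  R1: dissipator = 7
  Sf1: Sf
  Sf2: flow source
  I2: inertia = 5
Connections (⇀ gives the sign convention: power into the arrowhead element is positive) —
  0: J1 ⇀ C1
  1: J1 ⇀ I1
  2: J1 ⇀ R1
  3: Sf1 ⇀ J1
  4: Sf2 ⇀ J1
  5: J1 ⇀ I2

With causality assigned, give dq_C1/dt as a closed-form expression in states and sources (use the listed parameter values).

dq_C1/dt = F_Sf1 + F_Sf2 - p_I1 - p_I2/5 - q_C1/14

β3 →Sf1  (Sf1 (Sf) sets flow on bond)
β4 →Sf2  (Sf2 (Sf) sets flow on bond)
β0 →J1  (prefer integral on C1)
β1 →I1  (0-jn J1 has e-setter on 0)
β2 →R1  (J1 effort already set via bond 0)
β5 →I2  (J1: bond 0 brought effort, rest push out)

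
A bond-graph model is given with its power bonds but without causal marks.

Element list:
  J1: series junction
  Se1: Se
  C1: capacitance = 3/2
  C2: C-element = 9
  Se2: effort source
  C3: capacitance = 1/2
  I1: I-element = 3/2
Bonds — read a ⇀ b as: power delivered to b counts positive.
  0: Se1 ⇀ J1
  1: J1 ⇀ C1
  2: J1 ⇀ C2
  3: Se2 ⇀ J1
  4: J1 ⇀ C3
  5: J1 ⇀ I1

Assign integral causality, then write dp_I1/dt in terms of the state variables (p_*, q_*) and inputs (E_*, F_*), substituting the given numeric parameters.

dp_I1/dt = E_Se1 + E_Se2 - 2*q_C1/3 - q_C2/9 - 2*q_C3

bond 0 stroke at J1  (Se1: effort source, stroke at far end)
bond 3 stroke at J1  (source Se2 imposes e)
bond 1 stroke at J1  (C1: C, integral causality)
bond 2 stroke at J1  (prefer integral on C2)
bond 4 stroke at J1  (C3 integral (e out))
bond 5 stroke at I1  (J1: last free bond brings flow in)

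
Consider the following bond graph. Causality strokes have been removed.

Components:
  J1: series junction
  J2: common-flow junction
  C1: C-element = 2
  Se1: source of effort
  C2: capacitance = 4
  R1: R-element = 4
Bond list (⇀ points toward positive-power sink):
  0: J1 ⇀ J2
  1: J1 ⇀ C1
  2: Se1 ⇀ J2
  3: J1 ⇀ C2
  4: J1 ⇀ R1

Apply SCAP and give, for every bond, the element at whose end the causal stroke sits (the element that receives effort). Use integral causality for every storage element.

β2 stroke at J2  (Se1: effort source, stroke at far end)
β0 stroke at J1  (closing 1-jn rule on J2)
β1 stroke at J1  (C1 outputs effort q/C1)
β3 stroke at J1  (C2: C, integral causality)
β4 stroke at R1  (closing 1-jn rule on J1)

b0 →J1
b1 →J1
b2 →J2
b3 →J1
b4 →R1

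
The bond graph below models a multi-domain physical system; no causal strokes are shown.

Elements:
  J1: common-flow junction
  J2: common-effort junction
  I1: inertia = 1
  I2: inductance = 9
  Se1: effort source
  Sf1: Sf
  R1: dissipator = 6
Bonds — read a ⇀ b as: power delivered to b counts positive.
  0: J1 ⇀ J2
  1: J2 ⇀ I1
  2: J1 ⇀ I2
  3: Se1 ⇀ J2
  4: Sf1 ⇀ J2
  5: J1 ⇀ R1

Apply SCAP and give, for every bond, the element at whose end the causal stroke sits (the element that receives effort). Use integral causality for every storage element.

#0 →J1
#1 →I1
#2 →I2
#3 →J2
#4 →Sf1
#5 →J1

bond 3 →J2  (Se1 (Se) sets effort on bond)
bond 4 →Sf1  (Sf1: flow source, stroke at near end)
bond 0 →J1  (J2 effort already set via bond 3)
bond 1 →I1  (0-jn J2 has e-setter on 3)
bond 2 →I2  (I2: I, integral causality)
bond 5 →J1  (J1 flow already set via bond 2)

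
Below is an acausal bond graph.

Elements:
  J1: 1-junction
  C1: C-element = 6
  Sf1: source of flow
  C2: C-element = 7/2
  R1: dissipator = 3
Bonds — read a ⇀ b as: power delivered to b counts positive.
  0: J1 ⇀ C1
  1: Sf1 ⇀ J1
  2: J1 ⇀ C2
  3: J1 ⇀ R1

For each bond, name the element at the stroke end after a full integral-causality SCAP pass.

bond 1 →Sf1  (source Sf1 imposes f)
bond 0 →J1  (J1: bond 1 brought flow, rest push out)
bond 2 →J1  (J1: bond 1 brought flow, rest push out)
bond 3 →J1  (J1: bond 1 brought flow, rest push out)

β0 →J1
β1 →Sf1
β2 →J1
β3 →J1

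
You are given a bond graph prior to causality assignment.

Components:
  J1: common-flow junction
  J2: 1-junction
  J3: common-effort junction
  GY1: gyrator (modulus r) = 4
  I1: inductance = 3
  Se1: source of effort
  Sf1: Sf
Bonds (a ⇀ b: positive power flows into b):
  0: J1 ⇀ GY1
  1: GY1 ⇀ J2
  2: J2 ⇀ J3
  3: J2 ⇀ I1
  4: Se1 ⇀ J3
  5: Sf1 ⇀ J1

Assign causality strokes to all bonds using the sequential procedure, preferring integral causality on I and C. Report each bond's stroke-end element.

b4 →J3  (source Se1 imposes e)
b5 →Sf1  (Sf1: flow source, stroke at near end)
b0 →J1  (1-jn J1 has f-setter on 5)
b2 →J2  (0-jn J3 has e-setter on 4)
b1 →J2  (GY1: gyrator matches bond 0)
b3 →I1  (only one flow-in slot at J2)

bond 0 stroke→J1
bond 1 stroke→J2
bond 2 stroke→J2
bond 3 stroke→I1
bond 4 stroke→J3
bond 5 stroke→Sf1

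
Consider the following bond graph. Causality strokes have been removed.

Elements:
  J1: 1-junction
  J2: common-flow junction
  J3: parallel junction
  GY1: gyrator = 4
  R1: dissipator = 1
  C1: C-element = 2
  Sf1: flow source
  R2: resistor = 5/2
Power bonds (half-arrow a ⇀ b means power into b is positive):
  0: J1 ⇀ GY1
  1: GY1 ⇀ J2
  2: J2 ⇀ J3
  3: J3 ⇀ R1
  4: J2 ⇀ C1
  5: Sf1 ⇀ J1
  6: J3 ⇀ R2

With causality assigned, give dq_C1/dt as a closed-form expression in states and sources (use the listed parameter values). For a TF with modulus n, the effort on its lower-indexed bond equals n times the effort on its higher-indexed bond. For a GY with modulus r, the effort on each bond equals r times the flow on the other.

β5 →Sf1  (source Sf1 imposes f)
β0 →J1  (1-jn J1 has f-setter on 5)
β1 →J2  (GY GY1: same side as bond 0)
β4 →J2  (prefer integral on C1)
β2 →J3  (J2: last free bond brings flow in)
β3 →R1  (0-jn J3 has e-setter on 2)
β6 →R2  (J3 effort already set via bond 2)

dq_C1/dt = 28*F_Sf1/5 - 7*q_C1/10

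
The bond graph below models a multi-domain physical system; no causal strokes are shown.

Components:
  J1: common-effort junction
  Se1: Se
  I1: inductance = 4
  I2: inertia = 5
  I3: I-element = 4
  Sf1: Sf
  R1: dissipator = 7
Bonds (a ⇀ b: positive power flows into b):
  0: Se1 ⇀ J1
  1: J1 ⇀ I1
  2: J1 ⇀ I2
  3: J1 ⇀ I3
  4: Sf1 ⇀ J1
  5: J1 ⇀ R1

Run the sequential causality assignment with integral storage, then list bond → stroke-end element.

b0 |J1
b1 |I1
b2 |I2
b3 |I3
b4 |Sf1
b5 |R1

bond 0 |J1  (Se1 (Se) sets effort on bond)
bond 4 |Sf1  (Sf1 fixes flow; stroke at Sf1)
bond 1 |I1  (J1: bond 0 brought effort, rest push out)
bond 2 |I2  (0-jn J1 has e-setter on 0)
bond 3 |I3  (J1 effort already set via bond 0)
bond 5 |R1  (common-e at J1 fixed by 0)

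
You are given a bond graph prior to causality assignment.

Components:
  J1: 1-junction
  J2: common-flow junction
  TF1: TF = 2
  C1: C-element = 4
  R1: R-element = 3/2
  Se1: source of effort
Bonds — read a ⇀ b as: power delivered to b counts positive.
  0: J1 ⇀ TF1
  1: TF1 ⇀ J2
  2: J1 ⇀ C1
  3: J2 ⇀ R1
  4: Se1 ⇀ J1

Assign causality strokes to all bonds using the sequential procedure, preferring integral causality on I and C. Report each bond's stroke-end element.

β4 stroke at J1  (Se1 fixes effort; stroke away)
β2 stroke at J1  (C1 outputs effort q/C1)
β0 stroke at TF1  (closing 1-jn rule on J1)
β1 stroke at J2  (TF TF1: opposite of bond 0)
β3 stroke at R1  (J2 needs exactly one f-in)

#0 stroke→TF1
#1 stroke→J2
#2 stroke→J1
#3 stroke→R1
#4 stroke→J1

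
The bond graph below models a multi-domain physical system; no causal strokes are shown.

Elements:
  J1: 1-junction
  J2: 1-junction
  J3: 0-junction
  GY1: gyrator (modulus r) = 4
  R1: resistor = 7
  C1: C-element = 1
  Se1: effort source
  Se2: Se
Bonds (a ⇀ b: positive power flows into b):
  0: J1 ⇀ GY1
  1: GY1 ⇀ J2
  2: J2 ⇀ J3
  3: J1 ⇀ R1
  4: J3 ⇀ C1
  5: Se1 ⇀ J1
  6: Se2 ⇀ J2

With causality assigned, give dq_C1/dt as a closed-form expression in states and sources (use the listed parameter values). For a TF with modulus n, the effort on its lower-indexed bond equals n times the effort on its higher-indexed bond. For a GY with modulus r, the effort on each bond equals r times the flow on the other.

β5 →J1  (source Se1 imposes e)
β6 →J2  (Se2: effort source, stroke at far end)
β4 →J3  (prefer integral on C1)
β2 →J2  (0-jn J3 has e-setter on 4)
β1 →GY1  (J2 needs exactly one f-in)
β0 →GY1  (GY1 both-in/both-out from 1)
β3 →J1  (1-jn J1 has f-setter on 0)

dq_C1/dt = E_Se1/4 + 7*E_Se2/16 - 7*q_C1/16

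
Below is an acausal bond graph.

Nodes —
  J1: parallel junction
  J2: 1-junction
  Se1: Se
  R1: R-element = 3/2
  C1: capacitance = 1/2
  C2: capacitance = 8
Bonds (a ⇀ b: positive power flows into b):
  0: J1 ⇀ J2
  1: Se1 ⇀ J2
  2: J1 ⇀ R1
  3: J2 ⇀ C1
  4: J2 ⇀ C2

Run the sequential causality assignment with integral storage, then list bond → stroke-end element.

b0 →J1
b1 →J2
b2 →R1
b3 →J2
b4 →J2

bond 1 stroke→J2  (Se1 fixes effort; stroke away)
bond 3 stroke→J2  (prefer integral on C1)
bond 4 stroke→J2  (C2: C, integral causality)
bond 0 stroke→J1  (J2 needs exactly one f-in)
bond 2 stroke→R1  (common-e at J1 fixed by 0)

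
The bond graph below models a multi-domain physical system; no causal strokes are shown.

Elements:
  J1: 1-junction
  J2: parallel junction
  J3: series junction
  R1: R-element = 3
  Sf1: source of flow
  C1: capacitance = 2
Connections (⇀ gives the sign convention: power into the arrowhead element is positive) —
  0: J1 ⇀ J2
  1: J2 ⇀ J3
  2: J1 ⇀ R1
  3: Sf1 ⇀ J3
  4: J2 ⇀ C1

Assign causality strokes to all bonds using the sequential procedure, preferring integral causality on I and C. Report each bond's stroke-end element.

#0 |J1
#1 |J3
#2 |R1
#3 |Sf1
#4 |J2

β3 stroke at Sf1  (Sf1 fixes flow; stroke at Sf1)
β1 stroke at J3  (common-f at J3 fixed by 3)
β4 stroke at J2  (C1 integral (e out))
β0 stroke at J1  (common-e at J2 fixed by 4)
β2 stroke at R1  (J1: last free bond brings flow in)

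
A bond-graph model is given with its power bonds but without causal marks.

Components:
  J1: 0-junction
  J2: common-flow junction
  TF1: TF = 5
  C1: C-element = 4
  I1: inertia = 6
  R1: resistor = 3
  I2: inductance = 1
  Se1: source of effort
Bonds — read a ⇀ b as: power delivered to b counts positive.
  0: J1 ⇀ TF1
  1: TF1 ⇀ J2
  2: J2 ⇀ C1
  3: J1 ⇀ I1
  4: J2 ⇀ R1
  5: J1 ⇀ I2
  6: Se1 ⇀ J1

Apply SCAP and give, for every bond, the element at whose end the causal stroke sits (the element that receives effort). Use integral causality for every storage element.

β6 →J1  (source Se1 imposes e)
β0 →TF1  (J1 effort already set via bond 6)
β3 →I1  (J1 effort already set via bond 6)
β5 →I2  (J1 effort already set via bond 6)
β1 →J2  (TF1: transformer flips bond 0)
β2 →J2  (C1 outputs effort q/C1)
β4 →R1  (J2: last free bond brings flow in)

#0 |TF1
#1 |J2
#2 |J2
#3 |I1
#4 |R1
#5 |I2
#6 |J1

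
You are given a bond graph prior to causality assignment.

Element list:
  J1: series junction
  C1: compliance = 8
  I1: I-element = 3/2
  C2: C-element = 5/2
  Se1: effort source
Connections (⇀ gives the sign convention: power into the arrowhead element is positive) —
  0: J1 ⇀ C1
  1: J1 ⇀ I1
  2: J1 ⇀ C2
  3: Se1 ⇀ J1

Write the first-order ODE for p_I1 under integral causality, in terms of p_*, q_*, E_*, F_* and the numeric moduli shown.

dp_I1/dt = E_Se1 - q_C1/8 - 2*q_C2/5

b3 stroke→J1  (Se1: effort source, stroke at far end)
b0 stroke→J1  (C1 outputs effort q/C1)
b1 stroke→I1  (prefer integral on I1)
b2 stroke→J1  (J1: bond 1 brought flow, rest push out)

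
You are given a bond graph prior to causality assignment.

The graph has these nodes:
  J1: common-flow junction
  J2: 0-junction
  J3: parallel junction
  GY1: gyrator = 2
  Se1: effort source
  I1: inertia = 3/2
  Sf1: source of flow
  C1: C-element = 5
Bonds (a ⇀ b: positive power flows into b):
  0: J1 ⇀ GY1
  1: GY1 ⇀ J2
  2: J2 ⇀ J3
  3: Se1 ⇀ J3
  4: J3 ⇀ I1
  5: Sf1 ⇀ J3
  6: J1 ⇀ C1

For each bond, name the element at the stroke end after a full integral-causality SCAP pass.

β0 stroke→GY1
β1 stroke→GY1
β2 stroke→J2
β3 stroke→J3
β4 stroke→I1
β5 stroke→Sf1
β6 stroke→J1

#3 →J3  (source Se1 imposes e)
#5 →Sf1  (Sf1: flow source, stroke at near end)
#2 →J2  (J3: bond 3 brought effort, rest push out)
#4 →I1  (J3: bond 3 brought effort, rest push out)
#1 →GY1  (0-jn J2 has e-setter on 2)
#0 →GY1  (GY GY1: same side as bond 1)
#6 →J1  (J1 flow already set via bond 0)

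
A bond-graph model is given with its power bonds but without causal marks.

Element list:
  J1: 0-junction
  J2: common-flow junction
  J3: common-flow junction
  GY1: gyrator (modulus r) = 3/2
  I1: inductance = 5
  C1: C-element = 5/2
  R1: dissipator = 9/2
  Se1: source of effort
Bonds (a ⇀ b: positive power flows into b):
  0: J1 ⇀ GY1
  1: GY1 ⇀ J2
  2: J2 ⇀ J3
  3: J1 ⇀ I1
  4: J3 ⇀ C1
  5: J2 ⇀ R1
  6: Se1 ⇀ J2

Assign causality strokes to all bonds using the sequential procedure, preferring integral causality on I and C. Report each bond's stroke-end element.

#6 stroke→J2  (Se1 (Se) sets effort on bond)
#3 stroke→I1  (I1: I, integral causality)
#0 stroke→J1  (closing 0-jn rule on J1)
#1 stroke→J2  (GY GY1: same side as bond 0)
#4 stroke→J3  (C1 integral (e out))
#2 stroke→J2  (J3: last free bond brings flow in)
#5 stroke→R1  (closing 1-jn rule on J2)

β0 →J1
β1 →J2
β2 →J2
β3 →I1
β4 →J3
β5 →R1
β6 →J2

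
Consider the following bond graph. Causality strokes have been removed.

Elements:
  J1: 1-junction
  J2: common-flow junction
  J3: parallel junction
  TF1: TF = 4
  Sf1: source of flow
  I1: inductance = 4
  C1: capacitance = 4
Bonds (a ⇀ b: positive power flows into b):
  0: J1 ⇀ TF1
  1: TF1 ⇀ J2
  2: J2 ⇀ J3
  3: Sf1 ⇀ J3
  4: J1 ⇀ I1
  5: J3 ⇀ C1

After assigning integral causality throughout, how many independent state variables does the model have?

β3 →Sf1  (source Sf1 imposes f)
β4 →I1  (I1 integral (f out))
β0 →J1  (J1 flow already set via bond 4)
β1 →TF1  (TF1 one-in-one-out from 0)
β2 →J2  (1-jn J2 has f-setter on 1)
β5 →J3  (J3 needs exactly one e-in)

2  (C1, I1 all integral)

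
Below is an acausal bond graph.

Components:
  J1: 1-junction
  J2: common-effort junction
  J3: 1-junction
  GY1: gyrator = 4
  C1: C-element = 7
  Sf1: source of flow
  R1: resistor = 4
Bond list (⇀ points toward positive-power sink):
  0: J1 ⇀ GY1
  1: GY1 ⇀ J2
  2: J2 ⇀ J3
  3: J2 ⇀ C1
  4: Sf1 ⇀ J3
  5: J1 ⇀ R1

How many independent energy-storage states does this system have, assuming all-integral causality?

b4 stroke→Sf1  (Sf1 fixes flow; stroke at Sf1)
b2 stroke→J3  (J3 flow already set via bond 4)
b3 stroke→J2  (C1 outputs effort q/C1)
b1 stroke→GY1  (0-jn J2 has e-setter on 3)
b0 stroke→GY1  (GY1 both-in/both-out from 1)
b5 stroke→J1  (1-jn J1 has f-setter on 0)

1  (C1 all integral)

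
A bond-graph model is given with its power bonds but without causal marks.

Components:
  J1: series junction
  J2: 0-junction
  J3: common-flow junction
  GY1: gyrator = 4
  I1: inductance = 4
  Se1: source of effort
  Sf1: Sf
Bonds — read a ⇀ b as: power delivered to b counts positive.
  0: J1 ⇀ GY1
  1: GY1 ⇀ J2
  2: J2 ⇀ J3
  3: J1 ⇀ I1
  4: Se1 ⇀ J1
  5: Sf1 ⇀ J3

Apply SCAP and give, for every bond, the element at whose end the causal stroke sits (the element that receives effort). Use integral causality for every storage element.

β4 →J1  (source Se1 imposes e)
β5 →Sf1  (Sf1: flow source, stroke at near end)
β2 →J3  (J3 flow already set via bond 5)
β1 →J2  (only one effort-in slot at J2)
β0 →J1  (through GY1, causality inverts; strokes same side of GY1)
β3 →I1  (closing 1-jn rule on J1)

β0 →J1
β1 →J2
β2 →J3
β3 →I1
β4 →J1
β5 →Sf1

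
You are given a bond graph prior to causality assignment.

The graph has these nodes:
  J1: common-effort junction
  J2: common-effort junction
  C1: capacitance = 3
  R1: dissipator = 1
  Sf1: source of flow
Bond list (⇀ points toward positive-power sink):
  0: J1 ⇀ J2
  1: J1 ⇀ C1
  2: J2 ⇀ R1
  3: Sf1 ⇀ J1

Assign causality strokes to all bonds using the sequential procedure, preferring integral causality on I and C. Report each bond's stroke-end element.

#0 stroke→J2
#1 stroke→J1
#2 stroke→R1
#3 stroke→Sf1

β3 →Sf1  (Sf1 fixes flow; stroke at Sf1)
β1 →J1  (C1: C, integral causality)
β0 →J2  (common-e at J1 fixed by 1)
β2 →R1  (0-jn J2 has e-setter on 0)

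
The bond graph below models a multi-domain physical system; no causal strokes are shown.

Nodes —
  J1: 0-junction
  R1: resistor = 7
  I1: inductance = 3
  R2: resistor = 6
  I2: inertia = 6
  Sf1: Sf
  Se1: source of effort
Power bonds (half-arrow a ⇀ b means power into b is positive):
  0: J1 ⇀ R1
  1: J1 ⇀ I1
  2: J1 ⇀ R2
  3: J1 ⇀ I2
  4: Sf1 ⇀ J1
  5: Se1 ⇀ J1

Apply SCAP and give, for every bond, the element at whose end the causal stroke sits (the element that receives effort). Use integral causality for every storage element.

bond 0 stroke→R1
bond 1 stroke→I1
bond 2 stroke→R2
bond 3 stroke→I2
bond 4 stroke→Sf1
bond 5 stroke→J1

β4 →Sf1  (Sf1 fixes flow; stroke at Sf1)
β5 →J1  (Se1: effort source, stroke at far end)
β0 →R1  (J1 effort already set via bond 5)
β1 →I1  (J1 effort already set via bond 5)
β2 →R2  (J1: bond 5 brought effort, rest push out)
β3 →I2  (J1 effort already set via bond 5)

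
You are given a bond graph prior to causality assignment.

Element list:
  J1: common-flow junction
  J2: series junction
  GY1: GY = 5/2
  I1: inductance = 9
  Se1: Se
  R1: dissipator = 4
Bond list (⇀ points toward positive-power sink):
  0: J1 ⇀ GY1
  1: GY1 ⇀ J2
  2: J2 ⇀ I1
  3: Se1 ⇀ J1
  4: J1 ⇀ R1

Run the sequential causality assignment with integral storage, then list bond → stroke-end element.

b3 stroke at J1  (Se1 fixes effort; stroke away)
b2 stroke at I1  (prefer integral on I1)
b1 stroke at J2  (1-jn J2 has f-setter on 2)
b0 stroke at J1  (through GY1, causality inverts; strokes same side of GY1)
b4 stroke at R1  (J1: last free bond brings flow in)

bond 0 stroke→J1
bond 1 stroke→J2
bond 2 stroke→I1
bond 3 stroke→J1
bond 4 stroke→R1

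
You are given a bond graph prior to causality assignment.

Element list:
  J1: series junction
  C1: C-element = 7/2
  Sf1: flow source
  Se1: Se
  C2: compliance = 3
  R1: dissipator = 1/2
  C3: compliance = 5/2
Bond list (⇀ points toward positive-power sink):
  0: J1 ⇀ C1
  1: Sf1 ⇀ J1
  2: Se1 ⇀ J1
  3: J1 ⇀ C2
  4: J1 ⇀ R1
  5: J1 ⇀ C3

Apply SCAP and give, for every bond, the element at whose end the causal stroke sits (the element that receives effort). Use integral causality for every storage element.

β0 |J1
β1 |Sf1
β2 |J1
β3 |J1
β4 |J1
β5 |J1

β1 stroke→Sf1  (Sf1: flow source, stroke at near end)
β2 stroke→J1  (Se1: effort source, stroke at far end)
β0 stroke→J1  (1-jn J1 has f-setter on 1)
β3 stroke→J1  (common-f at J1 fixed by 1)
β4 stroke→J1  (1-jn J1 has f-setter on 1)
β5 stroke→J1  (J1: bond 1 brought flow, rest push out)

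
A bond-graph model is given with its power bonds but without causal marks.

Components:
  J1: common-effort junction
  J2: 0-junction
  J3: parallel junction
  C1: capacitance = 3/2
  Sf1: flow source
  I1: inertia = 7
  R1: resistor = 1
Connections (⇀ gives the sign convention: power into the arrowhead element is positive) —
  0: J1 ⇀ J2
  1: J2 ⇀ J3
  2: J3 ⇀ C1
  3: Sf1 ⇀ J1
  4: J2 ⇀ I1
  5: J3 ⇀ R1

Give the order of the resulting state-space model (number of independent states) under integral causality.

2  (C1, I1 all integral)

b3 stroke→Sf1  (Sf1 (Sf) sets flow on bond)
b0 stroke→J1  (closing 0-jn rule on J1)
b2 stroke→J3  (C1 integral (e out))
b1 stroke→J2  (0-jn J3 has e-setter on 2)
b5 stroke→R1  (0-jn J3 has e-setter on 2)
b4 stroke→I1  (common-e at J2 fixed by 1)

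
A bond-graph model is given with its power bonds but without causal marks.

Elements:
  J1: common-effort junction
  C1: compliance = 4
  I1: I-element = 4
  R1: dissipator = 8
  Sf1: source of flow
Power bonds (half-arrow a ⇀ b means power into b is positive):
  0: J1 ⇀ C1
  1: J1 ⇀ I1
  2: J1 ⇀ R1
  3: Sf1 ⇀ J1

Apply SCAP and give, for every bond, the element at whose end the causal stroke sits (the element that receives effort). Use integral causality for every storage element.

β3 →Sf1  (Sf1 fixes flow; stroke at Sf1)
β0 →J1  (C1: C, integral causality)
β1 →I1  (0-jn J1 has e-setter on 0)
β2 →R1  (J1 effort already set via bond 0)

bond 0 |J1
bond 1 |I1
bond 2 |R1
bond 3 |Sf1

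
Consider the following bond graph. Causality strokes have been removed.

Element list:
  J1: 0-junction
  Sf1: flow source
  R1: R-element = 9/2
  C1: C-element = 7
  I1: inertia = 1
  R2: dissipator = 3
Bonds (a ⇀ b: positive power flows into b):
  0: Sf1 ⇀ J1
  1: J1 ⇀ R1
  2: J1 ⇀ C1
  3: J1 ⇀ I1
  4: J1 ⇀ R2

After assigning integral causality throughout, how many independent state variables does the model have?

2  (C1, I1 all integral)

β0 →Sf1  (Sf1 (Sf) sets flow on bond)
β2 →J1  (prefer integral on C1)
β1 →R1  (common-e at J1 fixed by 2)
β3 →I1  (J1: bond 2 brought effort, rest push out)
β4 →R2  (J1 effort already set via bond 2)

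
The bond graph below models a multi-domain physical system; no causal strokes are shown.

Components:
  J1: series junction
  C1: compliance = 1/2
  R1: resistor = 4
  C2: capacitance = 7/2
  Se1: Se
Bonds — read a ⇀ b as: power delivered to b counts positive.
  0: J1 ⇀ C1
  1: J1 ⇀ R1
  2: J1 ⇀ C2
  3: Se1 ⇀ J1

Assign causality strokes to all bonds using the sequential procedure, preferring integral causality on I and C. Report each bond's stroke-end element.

#0 →J1
#1 →R1
#2 →J1
#3 →J1

bond 3 stroke→J1  (Se1: effort source, stroke at far end)
bond 0 stroke→J1  (C1: C, integral causality)
bond 2 stroke→J1  (prefer integral on C2)
bond 1 stroke→R1  (only one flow-in slot at J1)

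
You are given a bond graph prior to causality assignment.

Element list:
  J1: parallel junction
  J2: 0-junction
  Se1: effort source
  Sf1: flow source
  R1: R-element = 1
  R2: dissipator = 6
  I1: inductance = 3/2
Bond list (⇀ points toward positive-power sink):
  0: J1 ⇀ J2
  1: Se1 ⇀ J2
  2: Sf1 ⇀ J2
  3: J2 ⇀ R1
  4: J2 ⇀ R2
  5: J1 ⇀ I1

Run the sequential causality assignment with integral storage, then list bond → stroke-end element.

#1 |J2  (source Se1 imposes e)
#2 |Sf1  (Sf1 fixes flow; stroke at Sf1)
#0 |J1  (J2 effort already set via bond 1)
#3 |R1  (J2 effort already set via bond 1)
#4 |R2  (common-e at J2 fixed by 1)
#5 |I1  (J1: bond 0 brought effort, rest push out)

#0 →J1
#1 →J2
#2 →Sf1
#3 →R1
#4 →R2
#5 →I1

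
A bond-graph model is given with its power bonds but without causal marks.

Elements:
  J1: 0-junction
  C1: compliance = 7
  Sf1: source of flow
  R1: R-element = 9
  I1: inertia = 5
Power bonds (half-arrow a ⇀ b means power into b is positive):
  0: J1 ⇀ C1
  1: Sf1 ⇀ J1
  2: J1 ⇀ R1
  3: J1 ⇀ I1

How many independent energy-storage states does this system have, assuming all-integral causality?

bond 1 stroke at Sf1  (Sf1 fixes flow; stroke at Sf1)
bond 0 stroke at J1  (prefer integral on C1)
bond 2 stroke at R1  (J1: bond 0 brought effort, rest push out)
bond 3 stroke at I1  (0-jn J1 has e-setter on 0)

2  (C1, I1 all integral)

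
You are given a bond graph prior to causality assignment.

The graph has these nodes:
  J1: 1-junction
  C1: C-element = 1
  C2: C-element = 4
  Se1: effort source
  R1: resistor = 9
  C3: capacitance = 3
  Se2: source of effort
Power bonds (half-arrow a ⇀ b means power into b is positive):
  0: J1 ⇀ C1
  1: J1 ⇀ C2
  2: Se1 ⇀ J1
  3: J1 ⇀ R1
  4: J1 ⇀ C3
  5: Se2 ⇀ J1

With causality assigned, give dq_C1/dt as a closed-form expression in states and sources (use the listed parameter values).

b2 →J1  (Se1: effort source, stroke at far end)
b5 →J1  (source Se2 imposes e)
b0 →J1  (C1: C, integral causality)
b1 →J1  (C2: C, integral causality)
b4 →J1  (C3: C, integral causality)
b3 →R1  (J1: last free bond brings flow in)

dq_C1/dt = E_Se1/9 + E_Se2/9 - q_C1/9 - q_C2/36 - q_C3/27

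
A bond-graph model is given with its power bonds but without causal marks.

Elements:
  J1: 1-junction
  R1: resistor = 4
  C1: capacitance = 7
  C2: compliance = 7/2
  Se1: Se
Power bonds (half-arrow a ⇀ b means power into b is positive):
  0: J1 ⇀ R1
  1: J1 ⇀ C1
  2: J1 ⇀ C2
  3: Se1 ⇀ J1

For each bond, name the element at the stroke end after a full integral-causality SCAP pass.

#3 stroke→J1  (Se1 (Se) sets effort on bond)
#1 stroke→J1  (C1: C, integral causality)
#2 stroke→J1  (prefer integral on C2)
#0 stroke→R1  (closing 1-jn rule on J1)

bond 0 →R1
bond 1 →J1
bond 2 →J1
bond 3 →J1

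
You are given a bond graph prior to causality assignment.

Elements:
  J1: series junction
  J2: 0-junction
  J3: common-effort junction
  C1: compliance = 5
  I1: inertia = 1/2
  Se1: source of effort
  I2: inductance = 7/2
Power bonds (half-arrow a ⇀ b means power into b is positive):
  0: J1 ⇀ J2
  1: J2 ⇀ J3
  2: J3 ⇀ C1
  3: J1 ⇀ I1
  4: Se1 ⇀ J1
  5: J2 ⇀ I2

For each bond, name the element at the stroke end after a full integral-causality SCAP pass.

#0 →J1
#1 →J2
#2 →J3
#3 →I1
#4 →J1
#5 →I2

#4 stroke→J1  (Se1 fixes effort; stroke away)
#2 stroke→J3  (prefer integral on C1)
#1 stroke→J2  (J3: bond 2 brought effort, rest push out)
#0 stroke→J1  (common-e at J2 fixed by 1)
#5 stroke→I2  (J2: bond 1 brought effort, rest push out)
#3 stroke→I1  (closing 1-jn rule on J1)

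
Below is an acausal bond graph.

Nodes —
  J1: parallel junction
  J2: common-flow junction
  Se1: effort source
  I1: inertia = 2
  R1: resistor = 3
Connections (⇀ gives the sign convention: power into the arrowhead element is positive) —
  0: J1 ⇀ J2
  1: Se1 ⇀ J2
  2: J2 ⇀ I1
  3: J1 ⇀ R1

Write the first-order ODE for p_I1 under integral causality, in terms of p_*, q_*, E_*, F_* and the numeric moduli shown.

b1 stroke at J2  (Se1 fixes effort; stroke away)
b2 stroke at I1  (I1: I, integral causality)
b0 stroke at J2  (common-f at J2 fixed by 2)
b3 stroke at J1  (J1 needs exactly one e-in)

dp_I1/dt = E_Se1 - 3*p_I1/2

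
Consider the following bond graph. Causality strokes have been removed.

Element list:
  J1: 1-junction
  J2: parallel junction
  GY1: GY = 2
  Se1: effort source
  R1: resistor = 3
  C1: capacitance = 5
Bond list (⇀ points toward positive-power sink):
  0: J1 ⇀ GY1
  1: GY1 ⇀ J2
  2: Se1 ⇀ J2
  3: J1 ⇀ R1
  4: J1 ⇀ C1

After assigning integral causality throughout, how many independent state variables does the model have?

1  (C1 all integral)

bond 2 stroke→J2  (source Se1 imposes e)
bond 1 stroke→GY1  (common-e at J2 fixed by 2)
bond 0 stroke→GY1  (through GY1, causality inverts; strokes same side of GY1)
bond 3 stroke→J1  (J1: bond 0 brought flow, rest push out)
bond 4 stroke→J1  (J1: bond 0 brought flow, rest push out)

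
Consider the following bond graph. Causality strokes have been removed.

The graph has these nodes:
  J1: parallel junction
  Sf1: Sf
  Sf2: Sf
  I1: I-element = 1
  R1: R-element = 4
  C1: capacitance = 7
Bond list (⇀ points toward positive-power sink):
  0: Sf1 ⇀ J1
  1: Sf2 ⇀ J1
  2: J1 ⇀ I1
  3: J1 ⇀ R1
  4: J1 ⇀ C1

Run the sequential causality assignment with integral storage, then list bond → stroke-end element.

bond 0 stroke at Sf1  (Sf1 fixes flow; stroke at Sf1)
bond 1 stroke at Sf2  (source Sf2 imposes f)
bond 2 stroke at I1  (I1 integral (f out))
bond 4 stroke at J1  (C1 integral (e out))
bond 3 stroke at R1  (common-e at J1 fixed by 4)

β0 |Sf1
β1 |Sf2
β2 |I1
β3 |R1
β4 |J1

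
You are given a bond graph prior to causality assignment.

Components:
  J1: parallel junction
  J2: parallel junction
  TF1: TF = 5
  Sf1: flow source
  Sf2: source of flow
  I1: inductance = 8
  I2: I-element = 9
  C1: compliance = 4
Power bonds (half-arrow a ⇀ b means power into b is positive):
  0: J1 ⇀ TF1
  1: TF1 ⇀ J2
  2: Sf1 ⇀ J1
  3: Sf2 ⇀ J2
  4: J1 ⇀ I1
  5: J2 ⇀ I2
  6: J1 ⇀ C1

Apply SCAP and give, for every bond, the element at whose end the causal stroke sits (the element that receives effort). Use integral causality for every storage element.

β2 |Sf1  (source Sf1 imposes f)
β3 |Sf2  (Sf2 fixes flow; stroke at Sf2)
β4 |I1  (prefer integral on I1)
β5 |I2  (I2 outputs flow p/I2)
β1 |J2  (J2: last free bond brings effort in)
β0 |TF1  (TF TF1: opposite of bond 1)
β6 |J1  (closing 0-jn rule on J1)

bond 0 stroke→TF1
bond 1 stroke→J2
bond 2 stroke→Sf1
bond 3 stroke→Sf2
bond 4 stroke→I1
bond 5 stroke→I2
bond 6 stroke→J1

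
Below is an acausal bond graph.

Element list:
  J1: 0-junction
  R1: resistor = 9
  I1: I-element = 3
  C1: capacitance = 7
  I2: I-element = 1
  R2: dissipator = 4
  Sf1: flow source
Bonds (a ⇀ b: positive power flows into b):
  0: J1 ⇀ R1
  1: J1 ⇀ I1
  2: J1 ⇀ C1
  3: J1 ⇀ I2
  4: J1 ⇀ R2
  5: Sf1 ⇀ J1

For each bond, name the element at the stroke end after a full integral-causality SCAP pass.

#5 →Sf1  (source Sf1 imposes f)
#1 →I1  (I1: I, integral causality)
#2 →J1  (C1 outputs effort q/C1)
#0 →R1  (J1: bond 2 brought effort, rest push out)
#3 →I2  (J1 effort already set via bond 2)
#4 →R2  (0-jn J1 has e-setter on 2)

β0 →R1
β1 →I1
β2 →J1
β3 →I2
β4 →R2
β5 →Sf1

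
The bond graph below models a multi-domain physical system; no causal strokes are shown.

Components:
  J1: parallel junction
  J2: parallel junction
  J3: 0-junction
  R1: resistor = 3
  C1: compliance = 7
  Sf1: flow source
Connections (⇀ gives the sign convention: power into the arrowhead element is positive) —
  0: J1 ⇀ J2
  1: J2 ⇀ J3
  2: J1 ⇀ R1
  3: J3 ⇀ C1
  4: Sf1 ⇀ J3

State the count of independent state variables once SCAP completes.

#4 stroke→Sf1  (Sf1 (Sf) sets flow on bond)
#3 stroke→J3  (C1: C, integral causality)
#1 stroke→J2  (J3: bond 3 brought effort, rest push out)
#0 stroke→J1  (J2: bond 1 brought effort, rest push out)
#2 stroke→R1  (J1 effort already set via bond 0)

1  (C1 all integral)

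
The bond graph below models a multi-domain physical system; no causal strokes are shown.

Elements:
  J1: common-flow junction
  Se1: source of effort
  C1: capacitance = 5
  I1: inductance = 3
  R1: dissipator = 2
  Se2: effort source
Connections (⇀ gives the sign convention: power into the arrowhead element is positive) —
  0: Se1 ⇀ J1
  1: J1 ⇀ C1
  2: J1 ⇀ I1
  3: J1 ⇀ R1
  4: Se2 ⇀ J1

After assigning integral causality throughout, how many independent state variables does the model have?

2  (C1, I1 all integral)

#0 →J1  (Se1: effort source, stroke at far end)
#4 →J1  (source Se2 imposes e)
#1 →J1  (prefer integral on C1)
#2 →I1  (I1 integral (f out))
#3 →J1  (1-jn J1 has f-setter on 2)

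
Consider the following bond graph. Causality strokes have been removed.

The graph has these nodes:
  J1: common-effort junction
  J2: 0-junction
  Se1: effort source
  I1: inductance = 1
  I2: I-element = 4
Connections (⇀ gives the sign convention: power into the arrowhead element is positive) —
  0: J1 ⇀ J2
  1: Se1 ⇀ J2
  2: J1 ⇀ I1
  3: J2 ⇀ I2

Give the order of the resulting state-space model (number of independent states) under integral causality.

2  (I1, I2 all integral)

b1 |J2  (Se1 fixes effort; stroke away)
b0 |J1  (common-e at J2 fixed by 1)
b3 |I2  (common-e at J2 fixed by 1)
b2 |I1  (J1 effort already set via bond 0)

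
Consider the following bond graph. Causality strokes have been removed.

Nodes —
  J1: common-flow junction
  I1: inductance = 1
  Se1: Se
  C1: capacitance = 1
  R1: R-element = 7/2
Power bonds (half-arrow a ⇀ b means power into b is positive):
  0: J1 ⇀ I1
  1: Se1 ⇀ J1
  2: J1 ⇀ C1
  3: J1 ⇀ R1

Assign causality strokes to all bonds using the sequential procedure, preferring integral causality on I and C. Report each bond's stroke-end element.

β1 |J1  (Se1 fixes effort; stroke away)
β0 |I1  (I1 outputs flow p/I1)
β2 |J1  (J1: bond 0 brought flow, rest push out)
β3 |J1  (1-jn J1 has f-setter on 0)

b0 stroke→I1
b1 stroke→J1
b2 stroke→J1
b3 stroke→J1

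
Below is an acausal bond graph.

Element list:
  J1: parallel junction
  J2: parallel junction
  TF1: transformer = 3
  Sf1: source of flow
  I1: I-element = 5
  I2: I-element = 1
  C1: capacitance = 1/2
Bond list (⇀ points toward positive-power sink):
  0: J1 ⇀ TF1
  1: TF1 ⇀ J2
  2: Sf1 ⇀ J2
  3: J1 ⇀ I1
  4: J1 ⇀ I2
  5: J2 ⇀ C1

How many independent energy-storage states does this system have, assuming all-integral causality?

3  (C1, I1, I2 all integral)

b2 |Sf1  (source Sf1 imposes f)
b3 |I1  (prefer integral on I1)
b4 |I2  (I2 outputs flow p/I2)
b0 |J1  (J1: last free bond brings effort in)
b1 |TF1  (through TF1, causality passes straight; one stroke at TF1)
b5 |J2  (only one effort-in slot at J2)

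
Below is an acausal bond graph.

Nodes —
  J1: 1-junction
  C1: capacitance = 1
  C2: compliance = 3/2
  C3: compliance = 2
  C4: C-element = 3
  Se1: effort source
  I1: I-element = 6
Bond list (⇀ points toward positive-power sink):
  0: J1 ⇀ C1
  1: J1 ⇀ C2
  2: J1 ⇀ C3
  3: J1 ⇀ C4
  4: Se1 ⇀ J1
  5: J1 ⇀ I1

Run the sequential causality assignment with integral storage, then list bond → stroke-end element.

#4 |J1  (Se1: effort source, stroke at far end)
#0 |J1  (C1 outputs effort q/C1)
#1 |J1  (C2 integral (e out))
#2 |J1  (prefer integral on C3)
#3 |J1  (prefer integral on C4)
#5 |I1  (J1: last free bond brings flow in)

bond 0 stroke→J1
bond 1 stroke→J1
bond 2 stroke→J1
bond 3 stroke→J1
bond 4 stroke→J1
bond 5 stroke→I1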